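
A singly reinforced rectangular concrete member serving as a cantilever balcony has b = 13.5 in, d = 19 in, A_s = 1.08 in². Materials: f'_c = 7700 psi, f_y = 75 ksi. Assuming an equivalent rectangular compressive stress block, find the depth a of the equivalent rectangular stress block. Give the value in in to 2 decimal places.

a ≈ 0.92 in

T = A_s f_y = 1.08 × 75 = 81 kips.
a = T/(0.85 f'_c b) = 81/(0.85 × 7.7 × 13.5) = 0.92 in.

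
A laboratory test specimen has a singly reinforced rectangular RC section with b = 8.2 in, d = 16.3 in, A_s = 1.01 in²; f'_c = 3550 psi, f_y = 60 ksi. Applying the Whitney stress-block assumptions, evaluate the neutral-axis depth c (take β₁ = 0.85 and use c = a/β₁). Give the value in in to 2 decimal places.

T = A_s f_y = 1.01 × 60 = 60.6 kips.
a = T/(0.85 f'_c b) = 60.6/(0.85 × 3.55 × 8.2) = 2.4491 in.
With β₁ = 0.85, c = a/β₁ = 2.4491/0.85 = 2.88 in.

c ≈ 2.88 in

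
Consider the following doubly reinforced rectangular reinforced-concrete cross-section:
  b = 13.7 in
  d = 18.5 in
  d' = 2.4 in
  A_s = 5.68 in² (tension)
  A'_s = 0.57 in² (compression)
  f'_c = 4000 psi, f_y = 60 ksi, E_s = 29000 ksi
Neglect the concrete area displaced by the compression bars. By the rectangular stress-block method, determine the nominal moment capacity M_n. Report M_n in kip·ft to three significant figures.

Assume both steels yield.
a = (A_s − A'_s) f_y/(0.85 f'_c b) = (5.68 − 0.57) × 60/(0.85 × 4 × 13.7) = 6.582 in.
c = a/β₁ = 6.582/0.85 = 7.744 in; ε'_s = 0.003(c − d')/c = 0.0021 ≥ ε_y = 0.0021, so the compression steel yields.
M_n = (A_s − A'_s) f_y (d − a/2) + A'_s f_y (d − d') = 306.6 × (18.5 − 3.291) + 34.2 × (18.5 − 2.4) = 4663.1 + 550.6 = 5213.7 kip·in = 5213.7/12 = 434.48 kip·ft.

M_n ≈ 434 kip·ft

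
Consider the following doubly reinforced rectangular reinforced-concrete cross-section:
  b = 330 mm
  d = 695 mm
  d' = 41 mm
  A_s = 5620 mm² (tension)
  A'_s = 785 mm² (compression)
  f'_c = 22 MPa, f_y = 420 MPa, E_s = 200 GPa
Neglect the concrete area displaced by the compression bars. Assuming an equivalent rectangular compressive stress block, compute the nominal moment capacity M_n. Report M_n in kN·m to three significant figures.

M_n ≈ 1290 kN·m

Assume both tension and compression steel yield.
Net tension couple steel: A_s − A'_s = 4835 mm².
a = (A_s − A'_s) f_y / (0.85 f'_c b) = 2030700/(0.85 × 22 × 330) = 329.07 mm.
c = a/β₁ = 329.07/0.85 = 387.14 mm; ε'_s = 0.003(c − d')/c = 0.0027 ≥ f_y/E_s = 0.0021, so compression steel does yield.
M_n = (A_s − A'_s) f_y (d − a/2) + A'_s f_y (d − d') = [2030700 × (695 − 164.535) + 329700 × (695 − 41)] × 10⁻⁶ = 1077.22 + 215.62 = 1292.84 kN·m.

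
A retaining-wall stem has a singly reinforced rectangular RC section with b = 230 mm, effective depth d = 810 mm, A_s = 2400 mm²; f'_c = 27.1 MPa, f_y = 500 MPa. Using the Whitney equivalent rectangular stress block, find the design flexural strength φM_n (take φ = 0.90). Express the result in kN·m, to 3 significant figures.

φM_n ≈ 752 kN·m

T = A_s f_y = 2400 × 500 = 1200000 N = 1200 kN.
From C = T: a = T/(0.85 f'_c b) = 1200000/(0.85 × 27.1 × 230) = 226.50 mm.
M_n = T(d − a/2) = 1200 kN × (810 − 113.25) mm = 836.10 kN·m.
φM_n = 0.90 × 836.10 = 752.49 kN·m.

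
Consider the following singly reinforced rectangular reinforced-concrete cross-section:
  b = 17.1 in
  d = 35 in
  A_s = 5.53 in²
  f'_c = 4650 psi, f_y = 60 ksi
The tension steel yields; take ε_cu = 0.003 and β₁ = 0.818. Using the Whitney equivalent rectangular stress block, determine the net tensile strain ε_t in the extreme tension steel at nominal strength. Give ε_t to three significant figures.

ε_t ≈ 0.0145

a = A_s f_y/(0.85 f'_c b) = 4.909 in.
β₁ = 0.818, so c = a/β₁ = 4.909/0.818 = 6.001 in.
From the linear strain diagram with ε_cu = 0.003: ε_t = 0.003 (d − c)/c = 0.003 × (35 − 6.001)/6.001 = 0.0145.
Since ε_t ≥ 0.005, the section is tension-controlled.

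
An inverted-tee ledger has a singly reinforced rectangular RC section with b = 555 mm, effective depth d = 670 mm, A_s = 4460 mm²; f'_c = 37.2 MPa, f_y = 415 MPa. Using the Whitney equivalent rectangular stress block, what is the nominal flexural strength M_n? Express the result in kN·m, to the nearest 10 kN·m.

T = A_s f_y = 4460 × 415 = 1850900 N = 1850.9 kN.
From C = T: a = T/(0.85 f'_c b) = 1850900/(0.85 × 37.2 × 555) = 105.47 mm.
M_n = T(d − a/2) = 1850.9 kN × (670 − 52.735) mm = 1142.50 kN·m.

M_n ≈ 1140 kN·m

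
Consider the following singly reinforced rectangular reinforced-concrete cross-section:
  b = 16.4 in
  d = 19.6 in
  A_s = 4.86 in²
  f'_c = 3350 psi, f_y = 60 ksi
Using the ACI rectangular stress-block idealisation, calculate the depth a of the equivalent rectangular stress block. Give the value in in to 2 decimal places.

T = A_s f_y = 4.86 × 60 = 291.6 kips.
a = T/(0.85 f'_c b) = 291.6/(0.85 × 3.35 × 16.4) = 6.24 in.

a ≈ 6.24 in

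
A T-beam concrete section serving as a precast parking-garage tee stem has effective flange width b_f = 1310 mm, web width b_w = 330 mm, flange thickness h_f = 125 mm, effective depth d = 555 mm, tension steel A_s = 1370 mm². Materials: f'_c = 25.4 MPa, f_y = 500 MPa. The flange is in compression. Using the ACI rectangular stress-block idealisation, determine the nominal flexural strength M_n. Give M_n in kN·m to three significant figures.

M_n ≈ 372 kN·m

Tension: T = A_s f_y = 1370 × 500 = 685000 N.
Try a within the flange: a = T/(0.85 f'_c b_f) = 685000/(0.85 × 25.4 × 1310) = 24.22 mm.
Since a = 24.22 ≤ h_f = 125 mm, the stress block lies entirely in the flange; analyse as a rectangular beam of width b_f.
M_n = T(d − a/2) = 685000 × (555 − 12.11) = 371.88 × 10⁶ N·mm.
M_n = 371.88 kN·m.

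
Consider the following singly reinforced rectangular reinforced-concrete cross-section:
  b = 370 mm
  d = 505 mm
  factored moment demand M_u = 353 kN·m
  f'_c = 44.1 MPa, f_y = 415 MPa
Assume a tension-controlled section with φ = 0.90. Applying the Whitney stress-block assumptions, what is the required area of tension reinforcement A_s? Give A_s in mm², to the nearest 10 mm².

M_n = M_u/φ = 353/0.90 = 392.222 kN·m.
With M_n = 0.85 f'_c a b (d − a/2), solve the quadratic for a:
a = d − √(d² − 2M_n/(0.85 f'_c b)) = 505 − √(505² − 2 × 392.222×10⁶/(0.85 × 44.1 × 370)) = 59.50 mm.
A_s = 0.85 f'_c a b / f_y = 0.85 × 44.1 × 59.50 × 370 / 415 = 1988.5 mm².

A_s ≈ 1990 mm²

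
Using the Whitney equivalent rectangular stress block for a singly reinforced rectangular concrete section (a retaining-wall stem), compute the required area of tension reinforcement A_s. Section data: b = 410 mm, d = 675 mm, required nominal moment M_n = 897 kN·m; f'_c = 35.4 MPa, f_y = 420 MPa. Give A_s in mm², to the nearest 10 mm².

A_s ≈ 3470 mm²

With M_n = 0.85 f'_c a b (d − a/2), solve the quadratic for a:
a = d − √(d² − 2M_n/(0.85 f'_c b)) = 675 − √(675² − 2 × 897×10⁶/(0.85 × 35.4 × 410)) = 118.04 mm.
A_s = 0.85 f'_c a b / f_y = 0.85 × 35.4 × 118.04 × 410 / 420 = 3467.3 mm².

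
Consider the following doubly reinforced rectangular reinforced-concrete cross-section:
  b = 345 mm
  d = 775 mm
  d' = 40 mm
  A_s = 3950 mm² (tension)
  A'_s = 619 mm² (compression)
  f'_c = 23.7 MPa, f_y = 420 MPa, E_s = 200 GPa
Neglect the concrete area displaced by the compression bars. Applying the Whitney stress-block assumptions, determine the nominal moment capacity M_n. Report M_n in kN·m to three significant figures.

Assume both tension and compression steel yield.
Net tension couple steel: A_s − A'_s = 3331 mm².
a = (A_s − A'_s) f_y / (0.85 f'_c b) = 1399020/(0.85 × 23.7 × 345) = 201.30 mm.
c = a/β₁ = 201.30/0.85 = 236.82 mm; ε'_s = 0.003(c − d')/c = 0.0025 ≥ f_y/E_s = 0.0021, so compression steel does yield.
M_n = (A_s − A'_s) f_y (d − a/2) + A'_s f_y (d − d') = [1399020 × (775 − 100.65) + 259980 × (775 − 40)] × 10⁻⁶ = 943.43 + 191.09 = 1134.52 kN·m.

M_n ≈ 1130 kN·m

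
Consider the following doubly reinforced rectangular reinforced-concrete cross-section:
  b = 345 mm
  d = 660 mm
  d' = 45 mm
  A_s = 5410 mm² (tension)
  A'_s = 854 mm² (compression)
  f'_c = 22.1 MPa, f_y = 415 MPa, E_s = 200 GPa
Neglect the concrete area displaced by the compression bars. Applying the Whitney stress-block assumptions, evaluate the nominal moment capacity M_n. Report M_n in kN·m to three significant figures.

M_n ≈ 1190 kN·m

Assume both tension and compression steel yield.
Net tension couple steel: A_s − A'_s = 4556 mm².
a = (A_s − A'_s) f_y / (0.85 f'_c b) = 1890740/(0.85 × 22.1 × 345) = 291.74 mm.
c = a/β₁ = 291.74/0.85 = 343.22 mm; ε'_s = 0.003(c − d')/c = 0.0026 ≥ f_y/E_s = 0.0021, so compression steel does yield.
M_n = (A_s − A'_s) f_y (d − a/2) + A'_s f_y (d − d') = [1890740 × (660 − 145.87) + 354410 × (660 − 45)] × 10⁻⁶ = 972.09 + 217.96 = 1190.05 kN·m.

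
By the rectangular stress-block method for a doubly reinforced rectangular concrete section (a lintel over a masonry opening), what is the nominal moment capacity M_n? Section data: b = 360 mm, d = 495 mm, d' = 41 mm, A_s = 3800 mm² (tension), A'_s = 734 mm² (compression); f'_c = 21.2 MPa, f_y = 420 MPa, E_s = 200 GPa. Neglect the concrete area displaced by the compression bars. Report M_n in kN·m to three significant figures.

M_n ≈ 650 kN·m

Assume both tension and compression steel yield.
Net tension couple steel: A_s − A'_s = 3066 mm².
a = (A_s − A'_s) f_y / (0.85 f'_c b) = 1287720/(0.85 × 21.2 × 360) = 198.50 mm.
c = a/β₁ = 198.50/0.85 = 233.53 mm; ε'_s = 0.003(c − d')/c = 0.0025 ≥ f_y/E_s = 0.0021, so compression steel does yield.
M_n = (A_s − A'_s) f_y (d − a/2) + A'_s f_y (d − d') = [1287720 × (495 − 99.25) + 308280 × (495 − 41)] × 10⁻⁶ = 509.62 + 139.96 = 649.58 kN·m.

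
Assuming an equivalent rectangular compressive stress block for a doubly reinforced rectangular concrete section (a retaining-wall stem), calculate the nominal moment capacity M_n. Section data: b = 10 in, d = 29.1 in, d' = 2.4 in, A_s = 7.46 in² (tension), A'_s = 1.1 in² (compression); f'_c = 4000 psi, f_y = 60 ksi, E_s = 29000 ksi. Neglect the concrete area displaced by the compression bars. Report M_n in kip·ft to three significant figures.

M_n ≈ 894 kip·ft

Assume both steels yield.
a = (A_s − A'_s) f_y/(0.85 f'_c b) = (7.46 − 1.1) × 60/(0.85 × 4 × 10) = 11.224 in.
c = a/β₁ = 11.224/0.85 = 13.205 in; ε'_s = 0.003(c − d')/c = 0.0025 ≥ ε_y = 0.0021, so the compression steel yields.
M_n = (A_s − A'_s) f_y (d − a/2) + A'_s f_y (d − d') = 381.6 × (29.1 − 5.612) + 66 × (29.1 − 2.4) = 8963.0 + 1762.2 = 10725.2 kip·in = 10725.2/12 = 893.77 kip·ft.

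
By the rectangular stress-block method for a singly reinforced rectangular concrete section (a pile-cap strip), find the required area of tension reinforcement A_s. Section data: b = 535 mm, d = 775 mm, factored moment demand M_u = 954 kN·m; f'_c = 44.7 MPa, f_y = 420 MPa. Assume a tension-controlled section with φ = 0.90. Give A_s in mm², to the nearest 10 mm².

A_s ≈ 3410 mm²

M_n = M_u/φ = 954/0.90 = 1060 kN·m.
With M_n = 0.85 f'_c a b (d − a/2), solve the quadratic for a:
a = d − √(d² − 2M_n/(0.85 f'_c b)) = 775 − √(775² − 2 × 1060×10⁶/(0.85 × 44.7 × 535)) = 70.49 mm.
A_s = 0.85 f'_c a b / f_y = 0.85 × 44.7 × 70.49 × 535 / 420 = 3411.6 mm².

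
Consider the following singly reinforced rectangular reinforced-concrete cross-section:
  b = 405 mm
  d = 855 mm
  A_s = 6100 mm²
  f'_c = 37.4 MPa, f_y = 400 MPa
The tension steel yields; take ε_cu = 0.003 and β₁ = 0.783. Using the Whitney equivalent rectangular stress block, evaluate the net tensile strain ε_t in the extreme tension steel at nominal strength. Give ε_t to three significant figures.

ε_t ≈ 0.00760

a = A_s f_y/(0.85 f'_c b) = 189.52 mm.
β₁ = 0.783, so c = a/β₁ = 189.52/0.783 = 242.04 mm.
From the linear strain diagram with ε_cu = 0.003: ε_t = 0.003 (d − c)/c = 0.003 × (855 − 242.04)/242.04 = 0.00760.
Since ε_t ≥ 0.005, the section is tension-controlled.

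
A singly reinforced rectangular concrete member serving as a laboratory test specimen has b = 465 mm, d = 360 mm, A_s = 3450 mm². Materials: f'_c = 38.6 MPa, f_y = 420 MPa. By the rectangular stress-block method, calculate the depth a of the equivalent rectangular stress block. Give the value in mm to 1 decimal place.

a ≈ 95.0 mm

T = A_s f_y = 3450 × 420 = 1449000 N = 1449 kN.
Setting C = 0.85 f'_c a b equal to T: a = 1449000/(0.85 × 38.6 × 465) = 95.0 mm.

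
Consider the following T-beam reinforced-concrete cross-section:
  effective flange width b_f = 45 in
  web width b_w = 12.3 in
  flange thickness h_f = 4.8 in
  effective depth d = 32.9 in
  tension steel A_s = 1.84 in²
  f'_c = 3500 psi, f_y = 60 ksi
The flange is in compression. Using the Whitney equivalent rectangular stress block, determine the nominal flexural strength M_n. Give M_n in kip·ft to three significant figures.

M_n ≈ 299 kip·ft

Tension: T = A_s f_y = 1.84 × 60 = 110.4 kips.
Try a within the flange: a = T/(0.85 f'_c b_f) = 110.4/(0.85 × 3.5 × 45) = 0.825 in.
Since a = 0.825 ≤ h_f = 4.8 in, the stress block lies entirely in the flange; analyse as a rectangular beam of width b_f.
M_n = T(d − a/2) = 110.4 × (32.9 − 0.4125) = 3586.6 kip·in.
M_n = 3586.6/12 = 298.88 kip·ft.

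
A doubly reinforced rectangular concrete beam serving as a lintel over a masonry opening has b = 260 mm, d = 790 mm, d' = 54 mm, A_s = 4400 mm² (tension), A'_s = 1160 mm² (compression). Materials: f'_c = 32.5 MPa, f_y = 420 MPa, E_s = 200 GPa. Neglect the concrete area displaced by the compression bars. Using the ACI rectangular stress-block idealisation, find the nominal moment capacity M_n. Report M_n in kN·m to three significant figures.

Assume both tension and compression steel yield.
Net tension couple steel: A_s − A'_s = 3240 mm².
a = (A_s − A'_s) f_y / (0.85 f'_c b) = 1360800/(0.85 × 32.5 × 260) = 189.46 mm.
c = a/β₁ = 189.46/0.818 = 231.61 mm; ε'_s = 0.003(c − d')/c = 0.0023 ≥ f_y/E_s = 0.0021, so compression steel does yield.
M_n = (A_s − A'_s) f_y (d − a/2) + A'_s f_y (d − d') = [1360800 × (790 − 94.73) + 487200 × (790 − 54)] × 10⁻⁶ = 946.12 + 358.58 = 1304.70 kN·m.

M_n ≈ 1300 kN·m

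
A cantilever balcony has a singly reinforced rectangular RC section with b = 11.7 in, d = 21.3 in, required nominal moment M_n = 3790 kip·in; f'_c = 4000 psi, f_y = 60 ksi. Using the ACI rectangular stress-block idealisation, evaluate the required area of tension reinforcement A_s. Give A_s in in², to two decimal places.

From M_n = 0.85 f'_c a b (d − a/2):
a = d − √(d² − 2M_n/(0.85 f'_c b)) = 21.3 − √(21.3² − 2 × 3790/(0.85 × 4 × 11.7)) = 5.078 in.
A_s = 0.85 f'_c a b / f_y = 0.85 × 4 × 5.078 × 11.7 / 60 = 3.367 in².

A_s ≈ 3.37 in²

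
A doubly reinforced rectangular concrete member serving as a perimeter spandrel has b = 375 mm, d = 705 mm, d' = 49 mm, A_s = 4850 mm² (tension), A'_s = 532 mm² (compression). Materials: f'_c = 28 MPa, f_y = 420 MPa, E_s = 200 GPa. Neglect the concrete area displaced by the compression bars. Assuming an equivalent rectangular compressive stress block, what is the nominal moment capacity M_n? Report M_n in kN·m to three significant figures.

M_n ≈ 1240 kN·m

Assume both tension and compression steel yield.
Net tension couple steel: A_s − A'_s = 4318 mm².
a = (A_s − A'_s) f_y / (0.85 f'_c b) = 1813560/(0.85 × 28 × 375) = 203.20 mm.
c = a/β₁ = 203.20/0.85 = 239.06 mm; ε'_s = 0.003(c − d')/c = 0.0024 ≥ f_y/E_s = 0.0021, so compression steel does yield.
M_n = (A_s − A'_s) f_y (d − a/2) + A'_s f_y (d − d') = [1813560 × (705 − 101.6) + 223440 × (705 − 49)] × 10⁻⁶ = 1094.30 + 146.58 = 1240.88 kN·m.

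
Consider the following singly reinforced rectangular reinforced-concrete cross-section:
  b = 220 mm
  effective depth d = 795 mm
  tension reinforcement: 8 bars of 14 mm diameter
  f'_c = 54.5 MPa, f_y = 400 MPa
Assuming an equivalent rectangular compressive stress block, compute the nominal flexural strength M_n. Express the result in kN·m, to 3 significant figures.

M_n ≈ 380 kN·m

A_s = 8 × 154 = 1232 mm².
T = A_s f_y = 1232 × 400 = 492800 N = 492.8 kN.
From C = T: a = T/(0.85 f'_c b) = 492800/(0.85 × 54.5 × 220) = 48.35 mm.
M_n = T(d − a/2) = 492.8 kN × (795 − 24.175) mm = 379.86 kN·m.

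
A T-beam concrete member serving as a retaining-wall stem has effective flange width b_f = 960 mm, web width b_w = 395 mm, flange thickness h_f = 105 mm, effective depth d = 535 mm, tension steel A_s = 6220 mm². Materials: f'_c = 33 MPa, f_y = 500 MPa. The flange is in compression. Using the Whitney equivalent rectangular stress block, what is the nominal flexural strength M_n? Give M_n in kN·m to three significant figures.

M_n ≈ 1480 kN·m

Tension: T = A_s f_y = 6220 × 500 = 3110000 N.
Try a within the flange: a = T/(0.85 f'_c b_f) = 3110000/(0.85 × 33 × 960) = 115.49 mm.
a = 115.49 > h_f = 105 mm: the block extends into the web. Split into flange-overhang and web parts.
C_f = 0.85 f'_c (b_f − b_w) h_f = 0.85 × 33 × (960 − 395) × 105 = 1664066 N.
Remaining web compression depth: a_w = (T − C_f)/(0.85 f'_c b_w) = (3110000 − 1664066)/(0.85 × 33 × 395) = 130.50 mm.
M_n = C_f(d − h_f/2) + (T − C_f)(d − a_w/2) = 1664066 × (535 − 52.5) + 1445934 × (535 − 65.25) = 802.91 + 679.23 = 1482.14 × 10⁶ N·mm.
M_n = 1482.14 kN·m.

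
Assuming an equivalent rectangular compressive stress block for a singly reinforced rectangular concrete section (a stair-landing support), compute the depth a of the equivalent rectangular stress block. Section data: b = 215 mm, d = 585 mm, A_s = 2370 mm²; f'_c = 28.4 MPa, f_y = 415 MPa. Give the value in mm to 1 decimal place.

T = A_s f_y = 2370 × 415 = 983550 N = 983.55 kN.
Setting C = 0.85 f'_c a b equal to T: a = 983550/(0.85 × 28.4 × 215) = 189.5 mm.

a ≈ 189.5 mm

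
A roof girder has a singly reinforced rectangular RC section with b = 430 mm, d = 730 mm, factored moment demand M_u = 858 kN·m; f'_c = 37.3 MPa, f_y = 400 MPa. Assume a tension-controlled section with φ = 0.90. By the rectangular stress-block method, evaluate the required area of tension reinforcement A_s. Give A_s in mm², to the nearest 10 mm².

A_s ≈ 3510 mm²

M_n = M_u/φ = 858/0.90 = 953.333 kN·m.
With M_n = 0.85 f'_c a b (d − a/2), solve the quadratic for a:
a = d − √(d² − 2M_n/(0.85 f'_c b)) = 730 − √(730² − 2 × 953.333×10⁶/(0.85 × 37.3 × 430)) = 103.07 mm.
A_s = 0.85 f'_c a b / f_y = 0.85 × 37.3 × 103.07 × 430 / 400 = 3512.9 mm².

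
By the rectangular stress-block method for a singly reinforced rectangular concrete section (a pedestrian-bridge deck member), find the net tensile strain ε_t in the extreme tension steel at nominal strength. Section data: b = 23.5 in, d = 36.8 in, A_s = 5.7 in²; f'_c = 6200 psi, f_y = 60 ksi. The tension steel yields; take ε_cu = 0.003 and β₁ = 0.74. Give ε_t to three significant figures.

a = A_s f_y/(0.85 f'_c b) = 2.762 in.
β₁ = 0.74, so c = a/β₁ = 2.762/0.74 = 3.732 in.
From the linear strain diagram with ε_cu = 0.003: ε_t = 0.003 (d − c)/c = 0.003 × (36.8 − 3.732)/3.732 = 0.0266.
Since ε_t ≥ 0.005, the section is tension-controlled.

ε_t ≈ 0.0266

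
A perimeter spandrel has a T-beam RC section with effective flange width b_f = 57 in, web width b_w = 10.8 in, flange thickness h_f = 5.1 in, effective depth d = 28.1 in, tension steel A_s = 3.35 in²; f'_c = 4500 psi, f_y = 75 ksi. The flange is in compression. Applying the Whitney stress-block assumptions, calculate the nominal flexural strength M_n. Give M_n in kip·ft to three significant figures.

M_n ≈ 576 kip·ft

Tension: T = A_s f_y = 3.35 × 75 = 251.25 kips.
Try a within the flange: a = T/(0.85 f'_c b_f) = 251.25/(0.85 × 4.5 × 57) = 1.152 in.
Since a = 1.152 ≤ h_f = 5.1 in, the stress block lies entirely in the flange; analyse as a rectangular beam of width b_f.
M_n = T(d − a/2) = 251.25 × (28.1 − 0.576) = 6915.4 kip·in.
M_n = 6915.4/12 = 576.28 kip·ft.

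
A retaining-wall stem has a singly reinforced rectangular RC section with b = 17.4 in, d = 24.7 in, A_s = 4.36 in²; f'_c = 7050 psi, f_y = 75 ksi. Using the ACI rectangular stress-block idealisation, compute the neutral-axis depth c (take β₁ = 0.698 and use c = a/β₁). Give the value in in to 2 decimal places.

c ≈ 4.49 in

T = A_s f_y = 4.36 × 75 = 327 kips.
a = T/(0.85 f'_c b) = 327/(0.85 × 7.05 × 17.4) = 3.1361 in.
With β₁ = 0.698, c = a/β₁ = 3.1361/0.698 = 4.49 in.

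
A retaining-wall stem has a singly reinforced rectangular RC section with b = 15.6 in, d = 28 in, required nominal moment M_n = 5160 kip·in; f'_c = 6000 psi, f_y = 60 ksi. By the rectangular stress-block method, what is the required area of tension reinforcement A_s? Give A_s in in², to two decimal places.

From M_n = 0.85 f'_c a b (d − a/2):
a = d − √(d² − 2M_n/(0.85 f'_c b)) = 28 − √(28² − 2 × 5160/(0.85 × 6 × 15.6)) = 2.421 in.
A_s = 0.85 f'_c a b / f_y = 0.85 × 6 × 2.421 × 15.6 / 60 = 3.210 in².

A_s ≈ 3.21 in²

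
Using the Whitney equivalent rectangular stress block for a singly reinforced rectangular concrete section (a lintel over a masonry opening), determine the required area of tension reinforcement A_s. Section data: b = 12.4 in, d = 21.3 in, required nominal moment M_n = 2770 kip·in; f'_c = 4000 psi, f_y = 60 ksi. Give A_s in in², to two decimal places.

A_s ≈ 2.35 in²

From M_n = 0.85 f'_c a b (d − a/2):
a = d − √(d² − 2M_n/(0.85 f'_c b)) = 21.3 − √(21.3² − 2 × 2770/(0.85 × 4 × 12.4)) = 3.348 in.
A_s = 0.85 f'_c a b / f_y = 0.85 × 4 × 3.348 × 12.4 / 60 = 2.353 in².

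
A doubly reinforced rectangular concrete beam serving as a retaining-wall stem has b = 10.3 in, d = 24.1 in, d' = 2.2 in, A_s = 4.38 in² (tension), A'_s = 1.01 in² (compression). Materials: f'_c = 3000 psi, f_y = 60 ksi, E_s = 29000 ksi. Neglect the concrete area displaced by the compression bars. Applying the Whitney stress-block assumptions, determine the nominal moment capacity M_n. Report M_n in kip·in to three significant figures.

M_n ≈ 5420 kip·in

Assume both steels yield.
a = (A_s − A'_s) f_y/(0.85 f'_c b) = (4.38 − 1.01) × 60/(0.85 × 3 × 10.3) = 7.698 in.
c = a/β₁ = 7.698/0.85 = 9.056 in; ε'_s = 0.003(c − d')/c = 0.0023 ≥ ε_y = 0.0021, so the compression steel yields.
M_n = (A_s − A'_s) f_y (d − a/2) + A'_s f_y (d − d') = 202.2 × (24.1 − 3.849) + 60.6 × (24.1 − 2.2) = 4094.8 + 1327.1 = 5421.9 kip·in.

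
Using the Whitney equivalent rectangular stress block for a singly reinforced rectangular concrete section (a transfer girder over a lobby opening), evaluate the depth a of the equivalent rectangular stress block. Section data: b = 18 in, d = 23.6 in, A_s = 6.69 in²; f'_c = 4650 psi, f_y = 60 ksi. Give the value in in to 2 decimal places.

a ≈ 5.64 in

T = A_s f_y = 6.69 × 60 = 401.4 kips.
a = T/(0.85 f'_c b) = 401.4/(0.85 × 4.65 × 18) = 5.64 in.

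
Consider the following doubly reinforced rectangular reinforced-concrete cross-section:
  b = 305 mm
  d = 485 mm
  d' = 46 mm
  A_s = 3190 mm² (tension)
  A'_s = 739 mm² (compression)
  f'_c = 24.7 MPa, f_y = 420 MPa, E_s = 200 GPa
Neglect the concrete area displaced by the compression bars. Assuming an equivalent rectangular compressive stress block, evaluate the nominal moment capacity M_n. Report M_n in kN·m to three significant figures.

M_n ≈ 553 kN·m

Assume both tension and compression steel yield.
Net tension couple steel: A_s − A'_s = 2451 mm².
a = (A_s − A'_s) f_y / (0.85 f'_c b) = 1029420/(0.85 × 24.7 × 305) = 160.76 mm.
c = a/β₁ = 160.76/0.85 = 189.13 mm; ε'_s = 0.003(c − d')/c = 0.0023 ≥ f_y/E_s = 0.0021, so compression steel does yield.
M_n = (A_s − A'_s) f_y (d − a/2) + A'_s f_y (d − d') = [1029420 × (485 − 80.38) + 310380 × (485 − 46)] × 10⁻⁶ = 416.52 + 136.26 = 552.78 kN·m.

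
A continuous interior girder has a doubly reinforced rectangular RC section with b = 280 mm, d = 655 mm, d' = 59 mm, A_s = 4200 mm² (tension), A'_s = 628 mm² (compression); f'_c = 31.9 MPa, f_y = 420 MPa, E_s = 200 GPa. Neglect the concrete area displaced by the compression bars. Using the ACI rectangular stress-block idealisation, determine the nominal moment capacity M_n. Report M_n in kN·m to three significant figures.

Assume both tension and compression steel yield.
Net tension couple steel: A_s − A'_s = 3572 mm².
a = (A_s − A'_s) f_y / (0.85 f'_c b) = 1500240/(0.85 × 31.9 × 280) = 197.60 mm.
c = a/β₁ = 197.60/0.822 = 240.39 mm; ε'_s = 0.003(c − d')/c = 0.0023 ≥ f_y/E_s = 0.0021, so compression steel does yield.
M_n = (A_s − A'_s) f_y (d − a/2) + A'_s f_y (d − d') = [1500240 × (655 − 98.8) + 263760 × (655 − 59)] × 10⁻⁶ = 834.43 + 157.20 = 991.63 kN·m.

M_n ≈ 992 kN·m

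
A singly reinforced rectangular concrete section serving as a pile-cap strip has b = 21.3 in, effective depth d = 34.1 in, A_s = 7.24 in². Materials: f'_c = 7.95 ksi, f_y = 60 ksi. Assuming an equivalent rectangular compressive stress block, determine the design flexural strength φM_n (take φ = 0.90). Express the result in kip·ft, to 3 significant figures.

T = A_s f_y = 7.24 × 60 = 434.4 kips.
a = T/(0.85 f'_c b) = 434.4/(0.85 × 7.95 × 21.3) = 3.018 in.
M_n = T(d − a/2) = 434.4 × (34.1 − 1.509) = 14157.5 kip·in = 14157.5/12 = 1179.79 kip·ft.
φM_n = 0.90 × 1179.79 = 1061.81 kip·ft.

φM_n ≈ 1060 kip·ft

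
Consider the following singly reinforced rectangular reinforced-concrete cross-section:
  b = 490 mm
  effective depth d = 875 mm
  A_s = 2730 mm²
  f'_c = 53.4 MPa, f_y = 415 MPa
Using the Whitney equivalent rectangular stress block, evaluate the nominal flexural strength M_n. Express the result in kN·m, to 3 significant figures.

M_n ≈ 962 kN·m

T = A_s f_y = 2730 × 415 = 1132950 N = 1132.95 kN.
From C = T: a = T/(0.85 f'_c b) = 1132950/(0.85 × 53.4 × 490) = 50.94 mm.
M_n = T(d − a/2) = 1132.95 kN × (875 − 25.47) mm = 962.48 kN·m.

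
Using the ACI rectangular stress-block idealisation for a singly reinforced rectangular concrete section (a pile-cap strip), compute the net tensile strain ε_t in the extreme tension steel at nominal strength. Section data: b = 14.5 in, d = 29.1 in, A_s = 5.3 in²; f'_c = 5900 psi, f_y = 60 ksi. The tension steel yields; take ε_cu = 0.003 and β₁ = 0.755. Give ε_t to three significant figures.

ε_t ≈ 0.0121

a = A_s f_y/(0.85 f'_c b) = 4.373 in.
β₁ = 0.755, so c = a/β₁ = 4.373/0.755 = 5.792 in.
From the linear strain diagram with ε_cu = 0.003: ε_t = 0.003 (d − c)/c = 0.003 × (29.1 − 5.792)/5.792 = 0.0121.
Since ε_t ≥ 0.005, the section is tension-controlled.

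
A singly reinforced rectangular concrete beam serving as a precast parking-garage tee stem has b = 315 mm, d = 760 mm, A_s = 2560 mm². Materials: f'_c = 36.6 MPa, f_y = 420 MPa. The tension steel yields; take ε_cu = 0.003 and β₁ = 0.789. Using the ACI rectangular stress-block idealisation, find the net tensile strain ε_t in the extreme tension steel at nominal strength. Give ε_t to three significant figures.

ε_t ≈ 0.0134

a = A_s f_y/(0.85 f'_c b) = 109.72 mm.
β₁ = 0.789, so c = a/β₁ = 109.72/0.789 = 139.06 mm.
From the linear strain diagram with ε_cu = 0.003: ε_t = 0.003 (d − c)/c = 0.003 × (760 − 139.06)/139.06 = 0.0134.
Since ε_t ≥ 0.005, the section is tension-controlled.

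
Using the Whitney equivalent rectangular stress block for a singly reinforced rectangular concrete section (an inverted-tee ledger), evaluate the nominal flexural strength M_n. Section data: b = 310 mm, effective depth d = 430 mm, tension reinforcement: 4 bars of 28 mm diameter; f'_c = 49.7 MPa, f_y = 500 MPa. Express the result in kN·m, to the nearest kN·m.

M_n ≈ 472 kN·m

A_s = 4 × 616 = 2464 mm².
T = A_s f_y = 2464 × 500 = 1232000 N = 1232 kN.
From C = T: a = T/(0.85 f'_c b) = 1232000/(0.85 × 49.7 × 310) = 94.07 mm.
M_n = T(d − a/2) = 1232 kN × (430 − 47.035) mm = 471.81 kN·m.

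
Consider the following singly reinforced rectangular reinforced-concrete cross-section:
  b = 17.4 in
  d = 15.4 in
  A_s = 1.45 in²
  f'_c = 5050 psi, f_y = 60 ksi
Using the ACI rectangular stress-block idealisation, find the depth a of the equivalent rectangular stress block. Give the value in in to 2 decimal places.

a ≈ 1.16 in

T = A_s f_y = 1.45 × 60 = 87 kips.
a = T/(0.85 f'_c b) = 87/(0.85 × 5.05 × 17.4) = 1.16 in.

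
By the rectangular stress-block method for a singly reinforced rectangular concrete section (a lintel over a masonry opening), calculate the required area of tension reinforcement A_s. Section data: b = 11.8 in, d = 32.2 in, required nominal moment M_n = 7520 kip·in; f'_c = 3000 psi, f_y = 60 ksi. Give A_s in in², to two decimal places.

A_s ≈ 4.53 in²

From M_n = 0.85 f'_c a b (d − a/2):
a = d − √(d² − 2M_n/(0.85 f'_c b)) = 32.2 − √(32.2² − 2 × 7520/(0.85 × 3 × 11.8)) = 9.027 in.
A_s = 0.85 f'_c a b / f_y = 0.85 × 3 × 9.027 × 11.8 / 60 = 4.527 in².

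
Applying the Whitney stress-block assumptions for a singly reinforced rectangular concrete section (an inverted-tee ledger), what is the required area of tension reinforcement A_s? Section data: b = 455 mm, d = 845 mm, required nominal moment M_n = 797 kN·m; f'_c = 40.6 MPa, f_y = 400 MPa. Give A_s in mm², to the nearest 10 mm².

With M_n = 0.85 f'_c a b (d − a/2), solve the quadratic for a:
a = d − √(d² − 2M_n/(0.85 f'_c b)) = 845 − √(845² − 2 × 797×10⁶/(0.85 × 40.6 × 455)) = 62.37 mm.
A_s = 0.85 f'_c a b / f_y = 0.85 × 40.6 × 62.37 × 455 / 400 = 2448.3 mm².

A_s ≈ 2450 mm²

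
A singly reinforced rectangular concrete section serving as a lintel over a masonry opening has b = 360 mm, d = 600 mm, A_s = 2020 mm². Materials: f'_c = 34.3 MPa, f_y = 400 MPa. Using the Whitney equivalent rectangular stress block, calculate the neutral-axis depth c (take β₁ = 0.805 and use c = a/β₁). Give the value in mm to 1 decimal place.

T = A_s f_y = 2020 × 400 = 808000 N = 808 kN.
Setting C = 0.85 f'_c a b equal to T: a = 808000/(0.85 × 34.3 × 360) = 76.983 mm.
With β₁ = 0.805, c = a/β₁ = 76.983/0.805 = 95.6 mm.

c ≈ 95.6 mm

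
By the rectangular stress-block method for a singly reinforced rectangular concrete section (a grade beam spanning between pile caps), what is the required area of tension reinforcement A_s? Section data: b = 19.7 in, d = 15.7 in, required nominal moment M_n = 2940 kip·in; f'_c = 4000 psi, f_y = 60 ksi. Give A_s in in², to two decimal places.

From M_n = 0.85 f'_c a b (d − a/2):
a = d − √(d² − 2M_n/(0.85 f'_c b)) = 15.7 − √(15.7² − 2 × 2940/(0.85 × 4 × 19.7)) = 3.102 in.
A_s = 0.85 f'_c a b / f_y = 0.85 × 4 × 3.102 × 19.7 / 60 = 3.463 in².

A_s ≈ 3.46 in²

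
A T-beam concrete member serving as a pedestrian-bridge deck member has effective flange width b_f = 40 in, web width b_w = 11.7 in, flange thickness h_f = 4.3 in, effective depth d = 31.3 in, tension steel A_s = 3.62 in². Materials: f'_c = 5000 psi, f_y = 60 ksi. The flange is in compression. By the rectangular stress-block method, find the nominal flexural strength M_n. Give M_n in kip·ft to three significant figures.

M_n ≈ 555 kip·ft

Tension: T = A_s f_y = 3.62 × 60 = 217.2 kips.
Try a within the flange: a = T/(0.85 f'_c b_f) = 217.2/(0.85 × 5 × 40) = 1.278 in.
Since a = 1.278 ≤ h_f = 4.3 in, the stress block lies entirely in the flange; analyse as a rectangular beam of width b_f.
M_n = T(d − a/2) = 217.2 × (31.3 − 0.639) = 6659.6 kip·in.
M_n = 6659.6/12 = 554.97 kip·ft.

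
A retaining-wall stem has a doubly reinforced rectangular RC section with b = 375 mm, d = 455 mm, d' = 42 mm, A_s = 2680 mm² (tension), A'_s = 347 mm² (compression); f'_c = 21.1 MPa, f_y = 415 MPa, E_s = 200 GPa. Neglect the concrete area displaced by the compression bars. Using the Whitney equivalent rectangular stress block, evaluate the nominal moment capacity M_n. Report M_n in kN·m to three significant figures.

M_n ≈ 430 kN·m

Assume both tension and compression steel yield.
Net tension couple steel: A_s − A'_s = 2333 mm².
a = (A_s − A'_s) f_y / (0.85 f'_c b) = 968195/(0.85 × 21.1 × 375) = 143.96 mm.
c = a/β₁ = 143.96/0.85 = 169.36 mm; ε'_s = 0.003(c − d')/c = 0.0023 ≥ f_y/E_s = 0.0021, so compression steel does yield.
M_n = (A_s − A'_s) f_y (d − a/2) + A'_s f_y (d − d') = [968195 × (455 − 71.98) + 144005 × (455 − 42)] × 10⁻⁶ = 370.84 + 59.47 = 430.31 kN·m.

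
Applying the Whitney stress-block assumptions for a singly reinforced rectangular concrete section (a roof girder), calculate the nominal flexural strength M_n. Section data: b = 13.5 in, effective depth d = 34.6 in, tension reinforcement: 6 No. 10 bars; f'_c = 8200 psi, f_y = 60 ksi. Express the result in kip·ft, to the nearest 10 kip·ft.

A_s = 6 × 1.27 = 7.62 in².
T = A_s f_y = 7.62 × 60 = 457.2 kips.
a = T/(0.85 f'_c b) = 457.2/(0.85 × 8.2 × 13.5) = 4.859 in.
M_n = T(d − a/2) = 457.2 × (34.6 − 2.4295) = 14708.4 kip·in = 14708.4/12 = 1225.70 kip·ft.

M_n ≈ 1230 kip·ft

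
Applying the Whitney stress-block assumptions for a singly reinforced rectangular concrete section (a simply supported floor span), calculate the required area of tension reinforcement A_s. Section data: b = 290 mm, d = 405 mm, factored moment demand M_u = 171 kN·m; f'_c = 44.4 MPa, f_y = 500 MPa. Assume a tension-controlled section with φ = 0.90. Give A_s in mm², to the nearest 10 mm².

A_s ≈ 990 mm²

M_n = M_u/φ = 171/0.90 = 190 kN·m.
With M_n = 0.85 f'_c a b (d − a/2), solve the quadratic for a:
a = d − √(d² − 2M_n/(0.85 f'_c b)) = 405 − √(405² − 2 × 190×10⁶/(0.85 × 44.4 × 290)) = 45.41 mm.
A_s = 0.85 f'_c a b / f_y = 0.85 × 44.4 × 45.41 × 290 / 500 = 994.0 mm².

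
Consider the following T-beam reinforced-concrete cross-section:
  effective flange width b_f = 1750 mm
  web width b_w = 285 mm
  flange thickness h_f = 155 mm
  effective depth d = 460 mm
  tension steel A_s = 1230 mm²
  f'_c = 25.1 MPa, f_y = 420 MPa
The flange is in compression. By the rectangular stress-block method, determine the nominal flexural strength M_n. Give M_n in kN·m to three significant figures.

Tension: T = A_s f_y = 1230 × 420 = 516600 N.
Try a within the flange: a = T/(0.85 f'_c b_f) = 516600/(0.85 × 25.1 × 1750) = 13.84 mm.
Since a = 13.84 ≤ h_f = 155 mm, the stress block lies entirely in the flange; analyse as a rectangular beam of width b_f.
M_n = T(d − a/2) = 516600 × (460 − 6.92) = 234.06 × 10⁶ N·mm.
M_n = 234.06 kN·m.

M_n ≈ 234 kN·m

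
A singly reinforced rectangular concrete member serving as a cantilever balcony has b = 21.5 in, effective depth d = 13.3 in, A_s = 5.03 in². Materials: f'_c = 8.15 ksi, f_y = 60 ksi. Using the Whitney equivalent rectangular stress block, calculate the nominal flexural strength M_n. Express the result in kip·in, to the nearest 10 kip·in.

T = A_s f_y = 5.03 × 60 = 301.8 kips.
a = T/(0.85 f'_c b) = 301.8/(0.85 × 8.15 × 21.5) = 2.026 in.
M_n = T(d − a/2) = 301.8 × (13.3 − 1.013) = 3708.2 kip·in.

M_n ≈ 3710 kip·in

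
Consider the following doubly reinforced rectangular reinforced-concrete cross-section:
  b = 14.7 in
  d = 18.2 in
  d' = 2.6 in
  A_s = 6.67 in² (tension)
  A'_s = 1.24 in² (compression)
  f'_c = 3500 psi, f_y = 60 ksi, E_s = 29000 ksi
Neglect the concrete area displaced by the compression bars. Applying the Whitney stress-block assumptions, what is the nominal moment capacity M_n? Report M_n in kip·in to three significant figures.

M_n ≈ 5880 kip·in

Assume both steels yield.
a = (A_s − A'_s) f_y/(0.85 f'_c b) = (6.67 − 1.24) × 60/(0.85 × 3.5 × 14.7) = 7.450 in.
c = a/β₁ = 7.450/0.85 = 8.765 in; ε'_s = 0.003(c − d')/c = 0.0021 ≥ ε_y = 0.0021, so the compression steel yields.
M_n = (A_s − A'_s) f_y (d − a/2) + A'_s f_y (d − d') = 325.8 × (18.2 − 3.725) + 74.4 × (18.2 − 2.6) = 4716.0 + 1160.6 = 5876.6 kip·in.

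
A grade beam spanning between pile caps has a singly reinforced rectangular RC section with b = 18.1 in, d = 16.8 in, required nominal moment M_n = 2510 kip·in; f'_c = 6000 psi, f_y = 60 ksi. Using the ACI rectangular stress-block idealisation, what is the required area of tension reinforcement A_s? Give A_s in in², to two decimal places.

A_s ≈ 2.62 in²

From M_n = 0.85 f'_c a b (d − a/2):
a = d − √(d² − 2M_n/(0.85 f'_c b)) = 16.8 − √(16.8² − 2 × 2510/(0.85 × 6 × 18.1)) = 1.705 in.
A_s = 0.85 f'_c a b / f_y = 0.85 × 6 × 1.705 × 18.1 / 60 = 2.623 in².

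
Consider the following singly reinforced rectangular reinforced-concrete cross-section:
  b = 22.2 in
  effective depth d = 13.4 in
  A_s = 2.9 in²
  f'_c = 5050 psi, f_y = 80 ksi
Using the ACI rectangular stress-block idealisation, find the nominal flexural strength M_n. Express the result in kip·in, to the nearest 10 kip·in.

T = A_s f_y = 2.9 × 80 = 232 kips.
a = T/(0.85 f'_c b) = 232/(0.85 × 5.05 × 22.2) = 2.435 in.
M_n = T(d − a/2) = 232 × (13.4 − 1.2175) = 2826.3 kip·in.

M_n ≈ 2830 kip·in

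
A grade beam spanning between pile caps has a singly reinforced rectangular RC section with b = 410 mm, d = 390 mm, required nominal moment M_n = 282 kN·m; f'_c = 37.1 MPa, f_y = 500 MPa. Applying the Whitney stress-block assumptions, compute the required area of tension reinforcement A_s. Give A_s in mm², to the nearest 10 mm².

A_s ≈ 1570 mm²

With M_n = 0.85 f'_c a b (d − a/2), solve the quadratic for a:
a = d − √(d² − 2M_n/(0.85 f'_c b)) = 390 − √(390² − 2 × 282×10⁶/(0.85 × 37.1 × 410)) = 60.64 mm.
A_s = 0.85 f'_c a b / f_y = 0.85 × 37.1 × 60.64 × 410 / 500 = 1568.1 mm².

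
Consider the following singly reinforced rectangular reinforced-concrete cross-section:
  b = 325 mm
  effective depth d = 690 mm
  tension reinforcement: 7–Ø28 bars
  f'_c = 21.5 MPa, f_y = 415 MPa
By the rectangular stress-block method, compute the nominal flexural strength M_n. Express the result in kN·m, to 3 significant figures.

A_s = 7 × 616 = 4312 mm².
T = A_s f_y = 4312 × 415 = 1789480 N = 1789.48 kN.
From C = T: a = T/(0.85 f'_c b) = 1789480/(0.85 × 21.5 × 325) = 301.29 mm.
M_n = T(d − a/2) = 1789.48 kN × (690 − 150.645) mm = 965.16 kN·m.

M_n ≈ 965 kN·m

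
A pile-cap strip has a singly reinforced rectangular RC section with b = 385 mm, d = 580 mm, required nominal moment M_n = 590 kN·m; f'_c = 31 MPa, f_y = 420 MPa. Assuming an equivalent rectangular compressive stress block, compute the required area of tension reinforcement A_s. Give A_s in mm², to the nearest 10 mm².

With M_n = 0.85 f'_c a b (d − a/2), solve the quadratic for a:
a = d − √(d² − 2M_n/(0.85 f'_c b)) = 580 − √(580² − 2 × 590×10⁶/(0.85 × 31 × 385)) = 110.87 mm.
A_s = 0.85 f'_c a b / f_y = 0.85 × 31 × 110.87 × 385 / 420 = 2678.0 mm².

A_s ≈ 2680 mm²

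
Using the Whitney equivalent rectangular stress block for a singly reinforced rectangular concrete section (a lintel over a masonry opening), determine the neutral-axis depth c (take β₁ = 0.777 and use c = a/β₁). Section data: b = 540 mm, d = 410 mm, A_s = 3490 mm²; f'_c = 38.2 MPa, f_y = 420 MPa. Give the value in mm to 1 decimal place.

T = A_s f_y = 3490 × 420 = 1465800 N = 1465.8 kN.
Setting C = 0.85 f'_c a b equal to T: a = 1465800/(0.85 × 38.2 × 540) = 83.599 mm.
With β₁ = 0.777, c = a/β₁ = 83.599/0.777 = 107.6 mm.

c ≈ 107.6 mm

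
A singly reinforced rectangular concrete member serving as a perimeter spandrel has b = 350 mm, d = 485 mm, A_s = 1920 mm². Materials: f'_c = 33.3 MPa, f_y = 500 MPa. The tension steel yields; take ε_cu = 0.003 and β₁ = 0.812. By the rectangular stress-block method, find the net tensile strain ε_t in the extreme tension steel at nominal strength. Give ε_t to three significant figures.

ε_t ≈ 0.00919

a = A_s f_y/(0.85 f'_c b) = 96.90 mm.
β₁ = 0.812, so c = a/β₁ = 96.90/0.812 = 119.33 mm.
From the linear strain diagram with ε_cu = 0.003: ε_t = 0.003 (d − c)/c = 0.003 × (485 − 119.33)/119.33 = 0.00919.
Since ε_t ≥ 0.005, the section is tension-controlled.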